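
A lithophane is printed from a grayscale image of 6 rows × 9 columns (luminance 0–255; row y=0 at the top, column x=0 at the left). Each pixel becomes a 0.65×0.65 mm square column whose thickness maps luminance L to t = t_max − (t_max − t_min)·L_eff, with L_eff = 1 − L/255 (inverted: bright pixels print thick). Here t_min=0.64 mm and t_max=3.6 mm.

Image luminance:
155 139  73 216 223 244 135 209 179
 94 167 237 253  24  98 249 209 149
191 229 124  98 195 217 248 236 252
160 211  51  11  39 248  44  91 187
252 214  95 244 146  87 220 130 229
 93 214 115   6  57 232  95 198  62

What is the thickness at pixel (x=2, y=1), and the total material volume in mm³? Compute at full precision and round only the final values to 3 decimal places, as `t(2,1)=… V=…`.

t(2,1)=3.391 V=56.651

span = t_max - t_min = 3.6 - 0.64 = 2.960
L(2,1) = 237, L_eff = 1 - 237/255 = 0.070588 (inverted)
t(2,1) = 3.6 - 2.960·0.070588 = 3.391
Σt over all 6·9 pixels = 284932/2125 ≈ 134.0856471
V = pitch²·Σt = 0.65²·284932/2125 = 56.651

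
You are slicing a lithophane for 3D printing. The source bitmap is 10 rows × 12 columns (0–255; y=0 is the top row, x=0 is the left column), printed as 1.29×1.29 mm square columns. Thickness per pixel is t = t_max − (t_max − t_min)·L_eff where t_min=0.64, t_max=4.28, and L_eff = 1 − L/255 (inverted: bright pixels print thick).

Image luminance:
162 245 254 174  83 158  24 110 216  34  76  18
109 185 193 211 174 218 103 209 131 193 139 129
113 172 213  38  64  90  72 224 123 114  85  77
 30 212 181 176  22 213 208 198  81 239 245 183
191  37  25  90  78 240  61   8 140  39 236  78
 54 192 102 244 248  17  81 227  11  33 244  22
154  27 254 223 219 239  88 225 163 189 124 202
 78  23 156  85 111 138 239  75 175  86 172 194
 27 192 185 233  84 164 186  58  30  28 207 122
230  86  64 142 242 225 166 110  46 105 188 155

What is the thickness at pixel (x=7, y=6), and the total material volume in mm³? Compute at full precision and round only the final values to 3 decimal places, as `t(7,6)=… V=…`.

t(7,6)=3.852 V=520.531

span = t_max - t_min = 4.28 - 0.64 = 3.640
L(7,6) = 225, L_eff = 1 - 225/255 = 0.117647 (inverted)
t(7,6) = 4.28 - 3.640·0.117647 = 3.852
Σt over all 10·12 pixels = 664701/2125 ≈ 312.8004706
V = pitch²·Σt = 1.29²·664701/2125 = 520.531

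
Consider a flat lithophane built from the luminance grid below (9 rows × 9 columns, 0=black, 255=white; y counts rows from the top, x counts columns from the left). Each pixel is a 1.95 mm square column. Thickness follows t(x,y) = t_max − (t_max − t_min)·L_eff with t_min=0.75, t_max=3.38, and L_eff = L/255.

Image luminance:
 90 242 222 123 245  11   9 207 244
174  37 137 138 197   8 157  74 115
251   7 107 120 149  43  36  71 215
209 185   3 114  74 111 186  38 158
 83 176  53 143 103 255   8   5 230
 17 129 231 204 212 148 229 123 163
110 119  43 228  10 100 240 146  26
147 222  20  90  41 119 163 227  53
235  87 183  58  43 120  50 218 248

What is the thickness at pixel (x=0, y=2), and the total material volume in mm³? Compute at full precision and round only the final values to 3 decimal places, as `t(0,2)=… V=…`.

t(0,2)=0.791 V=634.554

span = t_max - t_min = 3.38 - 0.75 = 2.630
L(0,2) = 251, L_eff = 251/255 = 0.984314
t(0,2) = 3.38 - 2.630·0.984314 = 0.791
Σt over all 9·9 pixels = 283693/1700 ≈ 166.8782353
V = pitch²·Σt = 1.95²·283693/1700 = 634.554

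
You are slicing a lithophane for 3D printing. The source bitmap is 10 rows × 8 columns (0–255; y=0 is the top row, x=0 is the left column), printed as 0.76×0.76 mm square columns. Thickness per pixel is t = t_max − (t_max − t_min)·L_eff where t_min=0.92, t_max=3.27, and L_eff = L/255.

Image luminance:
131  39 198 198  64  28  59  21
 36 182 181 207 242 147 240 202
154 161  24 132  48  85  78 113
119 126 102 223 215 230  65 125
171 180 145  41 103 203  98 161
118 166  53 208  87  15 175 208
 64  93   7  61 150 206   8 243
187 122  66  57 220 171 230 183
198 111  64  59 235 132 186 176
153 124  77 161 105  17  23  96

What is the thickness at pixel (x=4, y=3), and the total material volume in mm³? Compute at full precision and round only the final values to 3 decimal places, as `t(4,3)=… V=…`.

span = t_max - t_min = 3.27 - 0.92 = 2.350
L(4,3) = 215, L_eff = 215/255 = 0.843137
t(4,3) = 3.27 - 2.350·0.843137 = 1.289
Σt over all 10·8 pixels = 212609/1275 ≈ 166.7521569
V = pitch²·Σt = 0.76²·212609/1275 = 96.316

t(4,3)=1.289 V=96.316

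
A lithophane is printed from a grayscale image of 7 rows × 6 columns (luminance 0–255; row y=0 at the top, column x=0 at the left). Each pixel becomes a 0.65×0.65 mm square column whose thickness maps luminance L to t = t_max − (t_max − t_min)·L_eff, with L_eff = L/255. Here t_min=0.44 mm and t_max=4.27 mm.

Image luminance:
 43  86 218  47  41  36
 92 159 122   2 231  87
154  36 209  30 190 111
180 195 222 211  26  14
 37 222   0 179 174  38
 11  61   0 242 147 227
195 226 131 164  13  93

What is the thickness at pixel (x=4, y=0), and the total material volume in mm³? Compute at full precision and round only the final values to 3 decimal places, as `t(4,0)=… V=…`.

span = t_max - t_min = 4.27 - 0.44 = 3.830
L(4,0) = 41, L_eff = 41/255 = 0.160784
t(4,0) = 4.27 - 3.830·0.160784 = 3.654
Σt over all 7·6 pixels = 224642/2125 ≈ 105.7138824
V = pitch²·Σt = 0.65²·224642/2125 = 44.664

t(4,0)=3.654 V=44.664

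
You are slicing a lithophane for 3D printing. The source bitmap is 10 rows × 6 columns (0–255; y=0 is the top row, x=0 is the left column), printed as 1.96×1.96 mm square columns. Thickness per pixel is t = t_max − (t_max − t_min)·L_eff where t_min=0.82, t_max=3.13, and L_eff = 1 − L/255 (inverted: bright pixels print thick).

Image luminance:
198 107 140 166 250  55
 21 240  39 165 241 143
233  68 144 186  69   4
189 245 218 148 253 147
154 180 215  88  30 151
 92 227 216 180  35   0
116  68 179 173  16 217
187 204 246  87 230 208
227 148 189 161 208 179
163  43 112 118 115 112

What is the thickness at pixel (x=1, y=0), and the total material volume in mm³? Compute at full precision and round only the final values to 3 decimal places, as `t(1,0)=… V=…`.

t(1,0)=1.789 V=500.226

span = t_max - t_min = 3.13 - 0.82 = 2.310
L(1,0) = 107, L_eff = 1 - 107/255 = 0.580392 (inverted)
t(1,0) = 3.13 - 2.310·0.580392 = 1.789
Σt over all 10·6 pixels = 1106811/8500 ≈ 130.2130588
V = pitch²·Σt = 1.96²·1106811/8500 = 500.226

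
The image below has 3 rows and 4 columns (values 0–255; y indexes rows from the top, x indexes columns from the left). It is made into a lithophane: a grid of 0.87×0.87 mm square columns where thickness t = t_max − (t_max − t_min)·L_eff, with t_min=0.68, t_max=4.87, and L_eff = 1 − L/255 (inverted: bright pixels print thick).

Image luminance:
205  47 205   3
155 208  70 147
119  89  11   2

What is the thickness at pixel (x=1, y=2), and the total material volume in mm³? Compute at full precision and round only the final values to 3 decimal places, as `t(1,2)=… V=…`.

span = t_max - t_min = 4.87 - 0.68 = 4.190
L(1,2) = 89, L_eff = 1 - 89/255 = 0.650980 (inverted)
t(1,2) = 4.87 - 4.190·0.650980 = 2.142
Σt over all 3·4 pixels = 736439/25500 ≈ 28.8799608
V = pitch²·Σt = 0.87²·736439/25500 = 21.859

t(1,2)=2.142 V=21.859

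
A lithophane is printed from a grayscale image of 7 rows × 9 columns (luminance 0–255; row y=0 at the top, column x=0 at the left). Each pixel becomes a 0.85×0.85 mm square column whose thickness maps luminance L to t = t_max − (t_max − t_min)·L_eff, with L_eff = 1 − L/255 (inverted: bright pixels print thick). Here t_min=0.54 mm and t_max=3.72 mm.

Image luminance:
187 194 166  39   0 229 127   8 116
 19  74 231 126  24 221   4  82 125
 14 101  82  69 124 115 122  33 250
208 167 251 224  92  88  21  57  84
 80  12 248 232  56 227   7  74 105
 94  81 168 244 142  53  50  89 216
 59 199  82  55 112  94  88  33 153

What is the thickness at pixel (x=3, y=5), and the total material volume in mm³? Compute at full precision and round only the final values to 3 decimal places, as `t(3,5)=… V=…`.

t(3,5)=3.583 V=88.794

span = t_max - t_min = 3.72 - 0.54 = 3.180
L(3,5) = 244, L_eff = 1 - 244/255 = 0.043137 (inverted)
t(3,5) = 3.72 - 3.180·0.043137 = 3.583
Σt over all 7·9 pixels = 261158/2125 ≈ 122.8978824
V = pitch²·Σt = 0.85²·261158/2125 = 88.794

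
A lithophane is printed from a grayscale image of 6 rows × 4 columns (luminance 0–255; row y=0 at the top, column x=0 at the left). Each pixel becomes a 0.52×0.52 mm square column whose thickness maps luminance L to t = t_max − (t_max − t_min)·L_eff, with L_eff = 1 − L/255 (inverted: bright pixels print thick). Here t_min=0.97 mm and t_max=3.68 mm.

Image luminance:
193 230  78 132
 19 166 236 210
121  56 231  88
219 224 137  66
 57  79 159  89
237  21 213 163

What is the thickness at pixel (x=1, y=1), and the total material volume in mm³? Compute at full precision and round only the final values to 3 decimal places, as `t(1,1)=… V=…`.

t(1,1)=2.734 V=16.134

span = t_max - t_min = 3.68 - 0.97 = 2.710
L(1,1) = 166, L_eff = 1 - 166/255 = 0.349020 (inverted)
t(1,1) = 3.68 - 2.710·0.349020 = 2.734
Σt over all 6·4 pixels = 380386/6375 ≈ 59.6683922
V = pitch²·Σt = 0.52²·380386/6375 = 16.134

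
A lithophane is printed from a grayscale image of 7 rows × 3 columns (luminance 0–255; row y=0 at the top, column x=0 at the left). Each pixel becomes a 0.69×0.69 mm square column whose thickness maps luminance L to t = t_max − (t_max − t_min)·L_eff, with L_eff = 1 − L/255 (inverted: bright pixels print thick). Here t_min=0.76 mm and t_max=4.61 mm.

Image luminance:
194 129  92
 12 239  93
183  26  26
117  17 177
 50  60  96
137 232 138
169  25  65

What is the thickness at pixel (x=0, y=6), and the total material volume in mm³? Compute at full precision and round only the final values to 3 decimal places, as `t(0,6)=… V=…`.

span = t_max - t_min = 4.61 - 0.76 = 3.850
L(0,6) = 169, L_eff = 1 - 169/255 = 0.337255 (inverted)
t(0,6) = 4.61 - 3.850·0.337255 = 3.312
Σt over all 7·3 pixels = 3423/68 ≈ 50.3382353
V = pitch²·Σt = 0.69²·3423/68 = 23.966

t(0,6)=3.312 V=23.966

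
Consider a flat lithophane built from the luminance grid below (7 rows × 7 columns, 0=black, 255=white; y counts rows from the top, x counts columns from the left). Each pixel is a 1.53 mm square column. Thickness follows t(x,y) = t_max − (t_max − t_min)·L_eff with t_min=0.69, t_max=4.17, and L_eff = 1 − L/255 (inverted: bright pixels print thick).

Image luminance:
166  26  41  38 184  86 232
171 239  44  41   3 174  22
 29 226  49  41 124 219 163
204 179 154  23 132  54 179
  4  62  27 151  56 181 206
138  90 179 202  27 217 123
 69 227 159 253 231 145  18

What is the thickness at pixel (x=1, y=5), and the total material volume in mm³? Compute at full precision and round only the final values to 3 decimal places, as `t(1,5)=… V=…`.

t(1,5)=1.918 V=271.080

span = t_max - t_min = 4.17 - 0.69 = 3.480
L(1,5) = 90, L_eff = 1 - 90/255 = 0.647059 (inverted)
t(1,5) = 4.17 - 3.480·0.647059 = 1.918
Σt over all 7·7 pixels = 984313/8500 ≈ 115.8015294
V = pitch²·Σt = 1.53²·984313/8500 = 271.080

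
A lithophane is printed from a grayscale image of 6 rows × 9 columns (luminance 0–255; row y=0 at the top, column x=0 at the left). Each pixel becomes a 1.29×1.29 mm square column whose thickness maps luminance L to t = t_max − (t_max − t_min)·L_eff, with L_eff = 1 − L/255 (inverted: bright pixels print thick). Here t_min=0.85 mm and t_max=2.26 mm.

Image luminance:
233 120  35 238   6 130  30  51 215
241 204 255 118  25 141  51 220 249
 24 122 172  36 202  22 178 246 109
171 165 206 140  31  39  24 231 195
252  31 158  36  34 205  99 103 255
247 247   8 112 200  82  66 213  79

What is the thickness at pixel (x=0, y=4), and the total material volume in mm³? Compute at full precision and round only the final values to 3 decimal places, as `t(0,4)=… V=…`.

span = t_max - t_min = 2.26 - 0.85 = 1.410
L(0,4) = 252, L_eff = 1 - 252/255 = 0.011765 (inverted)
t(0,4) = 2.26 - 1.410·0.011765 = 2.243
Σt over all 6·9 pixels = 183336/2125 ≈ 86.2757647
V = pitch²·Σt = 1.29²·183336/2125 = 143.572

t(0,4)=2.243 V=143.572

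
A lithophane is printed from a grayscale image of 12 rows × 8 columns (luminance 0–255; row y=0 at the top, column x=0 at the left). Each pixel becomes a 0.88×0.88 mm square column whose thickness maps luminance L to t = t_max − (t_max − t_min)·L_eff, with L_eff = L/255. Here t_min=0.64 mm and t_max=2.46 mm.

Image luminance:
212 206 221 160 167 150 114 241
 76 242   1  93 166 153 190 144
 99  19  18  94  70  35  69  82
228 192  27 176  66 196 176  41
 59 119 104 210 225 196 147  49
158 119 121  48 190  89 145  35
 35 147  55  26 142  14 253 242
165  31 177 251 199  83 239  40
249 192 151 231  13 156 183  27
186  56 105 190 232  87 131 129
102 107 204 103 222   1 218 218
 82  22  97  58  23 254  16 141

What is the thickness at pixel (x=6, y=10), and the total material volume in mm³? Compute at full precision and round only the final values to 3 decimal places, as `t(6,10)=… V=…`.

span = t_max - t_min = 2.46 - 0.64 = 1.820
L(6,10) = 218, L_eff = 218/255 = 0.854902
t(6,10) = 2.46 - 1.820·0.854902 = 0.904
Σt over all 12·8 pixels = 626849/4250 ≈ 147.4938824
V = pitch²·Σt = 0.88²·626849/4250 = 114.219

t(6,10)=0.904 V=114.219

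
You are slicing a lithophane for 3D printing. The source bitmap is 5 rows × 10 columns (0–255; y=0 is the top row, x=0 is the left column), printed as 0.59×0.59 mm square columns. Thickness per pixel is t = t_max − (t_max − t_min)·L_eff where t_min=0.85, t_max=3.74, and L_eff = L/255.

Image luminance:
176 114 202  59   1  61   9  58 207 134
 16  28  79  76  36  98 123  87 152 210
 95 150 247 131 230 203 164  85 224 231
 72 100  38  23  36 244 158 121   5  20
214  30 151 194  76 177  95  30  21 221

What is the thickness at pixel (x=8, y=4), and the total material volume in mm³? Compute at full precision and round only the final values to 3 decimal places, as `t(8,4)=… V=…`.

span = t_max - t_min = 3.74 - 0.85 = 2.890
L(8,4) = 21, L_eff = 21/255 = 0.082353
t(8,4) = 3.74 - 2.890·0.082353 = 3.502
Σt over all 5·10 pixels = 122.264
V = pitch²·Σt = 0.59²·122.264 = 42.560

t(8,4)=3.502 V=42.560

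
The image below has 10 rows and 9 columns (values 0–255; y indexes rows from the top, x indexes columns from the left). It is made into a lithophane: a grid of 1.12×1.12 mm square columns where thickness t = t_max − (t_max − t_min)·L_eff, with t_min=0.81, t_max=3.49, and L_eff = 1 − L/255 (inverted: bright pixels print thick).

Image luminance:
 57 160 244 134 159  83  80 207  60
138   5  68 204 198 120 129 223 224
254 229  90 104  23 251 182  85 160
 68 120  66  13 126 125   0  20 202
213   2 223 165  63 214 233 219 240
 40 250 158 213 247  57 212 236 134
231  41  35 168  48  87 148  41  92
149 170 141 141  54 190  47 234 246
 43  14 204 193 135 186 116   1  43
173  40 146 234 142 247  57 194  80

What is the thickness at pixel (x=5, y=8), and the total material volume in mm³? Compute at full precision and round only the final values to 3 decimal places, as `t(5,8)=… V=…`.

span = t_max - t_min = 3.49 - 0.81 = 2.680
L(5,8) = 186, L_eff = 1 - 186/255 = 0.270588 (inverted)
t(5,8) = 3.49 - 2.680·0.270588 = 2.765
Σt over all 10·9 pixels = 2569769/12750 ≈ 201.5505098
V = pitch²·Σt = 1.12²·2569769/12750 = 252.825

t(5,8)=2.765 V=252.825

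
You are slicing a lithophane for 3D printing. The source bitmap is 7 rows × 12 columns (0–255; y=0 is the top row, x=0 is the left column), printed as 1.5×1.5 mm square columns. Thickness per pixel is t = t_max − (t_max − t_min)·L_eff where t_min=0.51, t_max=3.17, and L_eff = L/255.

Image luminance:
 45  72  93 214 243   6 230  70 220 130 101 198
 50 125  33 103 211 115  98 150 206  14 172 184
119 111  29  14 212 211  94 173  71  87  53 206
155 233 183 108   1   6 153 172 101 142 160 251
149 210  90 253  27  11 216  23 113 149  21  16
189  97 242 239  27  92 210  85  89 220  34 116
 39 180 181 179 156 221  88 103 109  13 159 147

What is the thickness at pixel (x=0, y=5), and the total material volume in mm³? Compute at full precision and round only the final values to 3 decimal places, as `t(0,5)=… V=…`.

t(0,5)=1.198 V=349.849

span = t_max - t_min = 3.17 - 0.51 = 2.660
L(0,5) = 189, L_eff = 189/255 = 0.741176
t(0,5) = 3.17 - 2.660·0.741176 = 1.198
Σt over all 7·12 pixels = 1982477/12750 ≈ 155.4883922
V = pitch²·Σt = 1.5²·1982477/12750 = 349.849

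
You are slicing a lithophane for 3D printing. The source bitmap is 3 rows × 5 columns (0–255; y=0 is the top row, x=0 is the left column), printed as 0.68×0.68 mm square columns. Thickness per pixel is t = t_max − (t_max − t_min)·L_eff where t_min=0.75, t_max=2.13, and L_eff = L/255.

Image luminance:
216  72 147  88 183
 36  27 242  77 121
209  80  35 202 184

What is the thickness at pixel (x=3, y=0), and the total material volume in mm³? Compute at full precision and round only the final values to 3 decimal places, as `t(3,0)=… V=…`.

t(3,0)=1.654 V=9.972

span = t_max - t_min = 2.13 - 0.75 = 1.380
L(3,0) = 88, L_eff = 88/255 = 0.345098
t(3,0) = 2.13 - 1.380·0.345098 = 1.654
Σt over all 3·5 pixels = 183301/8500 ≈ 21.5648235
V = pitch²·Σt = 0.68²·183301/8500 = 9.972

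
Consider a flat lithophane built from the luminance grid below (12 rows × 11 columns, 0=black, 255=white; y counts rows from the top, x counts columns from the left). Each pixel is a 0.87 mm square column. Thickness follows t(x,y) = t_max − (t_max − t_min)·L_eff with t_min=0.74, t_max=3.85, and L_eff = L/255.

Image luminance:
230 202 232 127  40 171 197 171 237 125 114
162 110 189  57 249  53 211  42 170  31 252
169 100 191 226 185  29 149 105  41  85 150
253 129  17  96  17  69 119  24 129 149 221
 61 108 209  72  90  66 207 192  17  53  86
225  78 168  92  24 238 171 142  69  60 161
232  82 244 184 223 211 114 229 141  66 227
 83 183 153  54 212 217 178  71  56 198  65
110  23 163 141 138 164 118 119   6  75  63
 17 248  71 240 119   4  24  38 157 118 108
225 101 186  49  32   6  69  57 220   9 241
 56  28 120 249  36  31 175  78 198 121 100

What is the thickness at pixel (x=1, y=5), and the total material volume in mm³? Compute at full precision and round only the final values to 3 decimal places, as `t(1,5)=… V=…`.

t(1,5)=2.899 V=230.606

span = t_max - t_min = 3.85 - 0.74 = 3.110
L(1,5) = 78, L_eff = 78/255 = 0.305882
t(1,5) = 3.85 - 3.110·0.305882 = 2.899
Σt over all 12·11 pixels = 1942283/6375 ≈ 304.6718431
V = pitch²·Σt = 0.87²·1942283/6375 = 230.606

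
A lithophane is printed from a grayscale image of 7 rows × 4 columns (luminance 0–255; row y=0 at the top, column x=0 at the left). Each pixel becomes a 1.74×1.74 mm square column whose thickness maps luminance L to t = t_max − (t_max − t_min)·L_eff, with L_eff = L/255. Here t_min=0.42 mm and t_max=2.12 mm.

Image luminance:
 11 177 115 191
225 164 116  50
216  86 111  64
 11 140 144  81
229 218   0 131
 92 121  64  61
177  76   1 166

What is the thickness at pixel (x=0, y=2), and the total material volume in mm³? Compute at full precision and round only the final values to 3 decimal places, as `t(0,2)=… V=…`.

t(0,2)=0.680 V=114.363

span = t_max - t_min = 2.12 - 0.42 = 1.700
L(0,2) = 216, L_eff = 216/255 = 0.847059
t(0,2) = 2.12 - 1.700·0.847059 = 0.680
Σt over all 7·4 pixels = 2833/75 ≈ 37.7733333
V = pitch²·Σt = 1.74²·2833/75 = 114.363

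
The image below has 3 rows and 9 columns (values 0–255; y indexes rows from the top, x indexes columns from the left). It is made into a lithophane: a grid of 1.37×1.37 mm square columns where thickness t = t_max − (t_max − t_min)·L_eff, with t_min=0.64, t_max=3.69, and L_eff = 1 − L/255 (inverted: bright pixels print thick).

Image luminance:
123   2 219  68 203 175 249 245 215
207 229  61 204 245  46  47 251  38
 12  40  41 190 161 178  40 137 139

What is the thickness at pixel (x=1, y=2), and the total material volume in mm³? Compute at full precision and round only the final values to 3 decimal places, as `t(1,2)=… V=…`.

t(1,2)=1.118 V=116.954

span = t_max - t_min = 3.69 - 0.64 = 3.050
L(1,2) = 40, L_eff = 1 - 40/255 = 0.843137 (inverted)
t(1,2) = 3.69 - 3.050·0.843137 = 1.118
Σt over all 3·9 pixels = 105931/1700 ≈ 62.3123529
V = pitch²·Σt = 1.37²·105931/1700 = 116.954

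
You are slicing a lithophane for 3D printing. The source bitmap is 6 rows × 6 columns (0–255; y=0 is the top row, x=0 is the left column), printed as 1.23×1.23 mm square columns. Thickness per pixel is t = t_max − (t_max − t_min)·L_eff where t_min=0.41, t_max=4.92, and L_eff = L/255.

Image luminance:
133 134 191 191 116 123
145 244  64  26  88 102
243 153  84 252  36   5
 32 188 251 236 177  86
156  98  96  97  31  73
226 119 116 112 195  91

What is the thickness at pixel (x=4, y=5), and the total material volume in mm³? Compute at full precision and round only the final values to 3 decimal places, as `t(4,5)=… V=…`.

span = t_max - t_min = 4.92 - 0.41 = 4.510
L(4,5) = 195, L_eff = 195/255 = 0.764706
t(4,5) = 4.92 - 4.510·0.764706 = 1.471
Σt over all 6·6 pixels = 15949/170 ≈ 93.8176471
V = pitch²·Σt = 1.23²·15949/170 = 141.937

t(4,5)=1.471 V=141.937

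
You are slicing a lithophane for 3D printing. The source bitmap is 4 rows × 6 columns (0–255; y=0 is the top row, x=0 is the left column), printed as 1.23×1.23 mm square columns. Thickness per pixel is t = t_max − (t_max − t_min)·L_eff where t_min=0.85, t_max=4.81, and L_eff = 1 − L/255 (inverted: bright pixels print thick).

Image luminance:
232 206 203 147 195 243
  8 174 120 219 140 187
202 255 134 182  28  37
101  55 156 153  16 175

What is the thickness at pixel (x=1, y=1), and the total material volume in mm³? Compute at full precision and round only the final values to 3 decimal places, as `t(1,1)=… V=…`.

t(1,1)=3.552 V=114.691

span = t_max - t_min = 4.81 - 0.85 = 3.960
L(1,1) = 174, L_eff = 1 - 174/255 = 0.317647 (inverted)
t(1,1) = 4.81 - 3.960·0.317647 = 3.552
Σt over all 4·6 pixels = 161094/2125 ≈ 75.8089412
V = pitch²·Σt = 1.23²·161094/2125 = 114.691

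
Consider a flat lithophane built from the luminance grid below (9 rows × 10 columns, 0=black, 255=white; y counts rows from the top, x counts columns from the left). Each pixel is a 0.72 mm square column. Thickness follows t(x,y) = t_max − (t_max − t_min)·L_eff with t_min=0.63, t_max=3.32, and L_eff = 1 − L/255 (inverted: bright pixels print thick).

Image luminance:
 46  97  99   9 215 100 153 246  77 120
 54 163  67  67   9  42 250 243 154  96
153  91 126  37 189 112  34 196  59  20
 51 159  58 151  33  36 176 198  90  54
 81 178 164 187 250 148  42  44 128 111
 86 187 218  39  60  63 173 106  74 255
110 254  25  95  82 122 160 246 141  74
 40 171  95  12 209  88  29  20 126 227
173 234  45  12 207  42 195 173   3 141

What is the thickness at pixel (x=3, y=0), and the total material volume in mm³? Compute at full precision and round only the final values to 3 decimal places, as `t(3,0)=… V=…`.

t(3,0)=0.725 V=86.677

span = t_max - t_min = 3.32 - 0.63 = 2.690
L(3,0) = 9, L_eff = 1 - 9/255 = 0.964706 (inverted)
t(3,0) = 3.32 - 2.690·0.964706 = 0.725
Σt over all 9·10 pixels = 34109/204 ≈ 167.2009804
V = pitch²·Σt = 0.72²·34109/204 = 86.677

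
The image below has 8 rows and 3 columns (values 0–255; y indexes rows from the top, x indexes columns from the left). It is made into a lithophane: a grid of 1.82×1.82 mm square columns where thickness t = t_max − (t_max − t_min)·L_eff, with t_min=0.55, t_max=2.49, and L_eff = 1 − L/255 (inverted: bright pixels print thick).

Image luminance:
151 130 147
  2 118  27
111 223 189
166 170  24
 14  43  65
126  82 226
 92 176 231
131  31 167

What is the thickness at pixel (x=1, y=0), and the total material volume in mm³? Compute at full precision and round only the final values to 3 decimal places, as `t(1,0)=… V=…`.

t(1,0)=1.539 V=115.343

span = t_max - t_min = 2.49 - 0.55 = 1.940
L(1,0) = 130, L_eff = 1 - 130/255 = 0.490196 (inverted)
t(1,0) = 2.49 - 1.940·0.490196 = 1.539
Σt over all 8·3 pixels = 221987/6375 ≈ 34.8214902
V = pitch²·Σt = 1.82²·221987/6375 = 115.343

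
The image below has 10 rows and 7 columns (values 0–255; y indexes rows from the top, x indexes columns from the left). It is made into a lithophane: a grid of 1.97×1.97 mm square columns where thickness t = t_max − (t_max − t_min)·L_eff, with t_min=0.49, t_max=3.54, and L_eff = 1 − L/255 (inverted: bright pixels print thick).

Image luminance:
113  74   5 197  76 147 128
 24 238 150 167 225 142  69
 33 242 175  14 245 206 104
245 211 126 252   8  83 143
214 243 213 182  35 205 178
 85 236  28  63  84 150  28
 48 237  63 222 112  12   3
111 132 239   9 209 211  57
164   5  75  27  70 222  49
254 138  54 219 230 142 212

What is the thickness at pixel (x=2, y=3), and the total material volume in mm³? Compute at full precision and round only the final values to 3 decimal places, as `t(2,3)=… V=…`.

t(2,3)=1.997 V=565.365

span = t_max - t_min = 3.54 - 0.49 = 3.050
L(2,3) = 126, L_eff = 1 - 126/255 = 0.505882 (inverted)
t(2,3) = 3.54 - 3.050·0.505882 = 1.997
Σt over all 10·7 pixels = 123827/850 ≈ 145.6788235
V = pitch²·Σt = 1.97²·123827/850 = 565.365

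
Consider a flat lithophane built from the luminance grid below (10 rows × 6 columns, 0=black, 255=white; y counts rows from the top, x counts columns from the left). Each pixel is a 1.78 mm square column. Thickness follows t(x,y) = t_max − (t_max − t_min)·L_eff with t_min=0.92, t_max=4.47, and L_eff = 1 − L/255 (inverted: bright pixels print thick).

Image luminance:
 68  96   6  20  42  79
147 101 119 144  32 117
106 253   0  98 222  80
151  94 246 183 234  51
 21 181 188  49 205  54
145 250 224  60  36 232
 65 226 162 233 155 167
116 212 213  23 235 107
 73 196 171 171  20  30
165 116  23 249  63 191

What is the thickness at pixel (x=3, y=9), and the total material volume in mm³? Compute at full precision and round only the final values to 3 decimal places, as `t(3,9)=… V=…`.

t(3,9)=4.386 V=515.241

span = t_max - t_min = 4.47 - 0.92 = 3.550
L(3,9) = 249, L_eff = 1 - 249/255 = 0.023529 (inverted)
t(3,9) = 4.47 - 3.550·0.023529 = 4.386
Σt over all 10·6 pixels = 69113/425 ≈ 162.6188235
V = pitch²·Σt = 1.78²·69113/425 = 515.241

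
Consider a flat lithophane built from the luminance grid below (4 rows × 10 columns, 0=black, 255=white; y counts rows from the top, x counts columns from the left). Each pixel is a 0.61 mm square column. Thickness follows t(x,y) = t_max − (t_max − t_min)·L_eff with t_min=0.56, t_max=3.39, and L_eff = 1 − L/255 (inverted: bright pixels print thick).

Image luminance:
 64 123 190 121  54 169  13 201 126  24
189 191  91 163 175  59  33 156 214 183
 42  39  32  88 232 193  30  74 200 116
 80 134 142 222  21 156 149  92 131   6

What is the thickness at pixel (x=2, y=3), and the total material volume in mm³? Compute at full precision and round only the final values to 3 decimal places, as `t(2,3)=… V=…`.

t(2,3)=2.136 V=27.818

span = t_max - t_min = 3.39 - 0.56 = 2.830
L(2,3) = 142, L_eff = 1 - 142/255 = 0.443137 (inverted)
t(2,3) = 3.39 - 2.830·0.443137 = 2.136
Σt over all 4·10 pixels = 953197/12750 ≈ 74.7605490
V = pitch²·Σt = 0.61²·953197/12750 = 27.818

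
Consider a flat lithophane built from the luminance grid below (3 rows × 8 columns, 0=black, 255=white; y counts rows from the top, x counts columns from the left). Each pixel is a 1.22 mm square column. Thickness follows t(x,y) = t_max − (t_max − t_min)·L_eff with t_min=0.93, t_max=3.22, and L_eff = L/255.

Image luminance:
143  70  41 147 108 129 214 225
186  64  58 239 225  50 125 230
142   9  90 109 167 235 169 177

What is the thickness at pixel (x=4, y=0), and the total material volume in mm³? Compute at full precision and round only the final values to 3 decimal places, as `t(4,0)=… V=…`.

t(4,0)=2.250 V=70.219

span = t_max - t_min = 3.22 - 0.93 = 2.290
L(4,0) = 108, L_eff = 108/255 = 0.423529
t(4,0) = 3.22 - 2.290·0.423529 = 2.250
Σt over all 3·8 pixels = 300758/6375 ≈ 47.1777255
V = pitch²·Σt = 1.22²·300758/6375 = 70.219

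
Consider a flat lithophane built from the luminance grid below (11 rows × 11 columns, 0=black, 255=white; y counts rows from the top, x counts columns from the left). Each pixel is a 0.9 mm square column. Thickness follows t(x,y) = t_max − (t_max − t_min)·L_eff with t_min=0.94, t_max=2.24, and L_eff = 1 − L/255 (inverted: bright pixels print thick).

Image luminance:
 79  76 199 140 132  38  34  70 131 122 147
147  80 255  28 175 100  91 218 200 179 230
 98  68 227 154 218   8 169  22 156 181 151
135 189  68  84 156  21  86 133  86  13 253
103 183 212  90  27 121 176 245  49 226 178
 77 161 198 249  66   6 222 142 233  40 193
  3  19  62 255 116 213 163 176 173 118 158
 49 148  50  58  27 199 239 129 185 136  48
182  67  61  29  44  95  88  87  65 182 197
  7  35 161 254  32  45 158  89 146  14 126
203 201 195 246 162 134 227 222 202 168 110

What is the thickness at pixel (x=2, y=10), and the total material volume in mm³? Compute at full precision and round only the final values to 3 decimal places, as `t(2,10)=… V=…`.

span = t_max - t_min = 2.24 - 0.94 = 1.300
L(2,10) = 195, L_eff = 1 - 195/255 = 0.235294 (inverted)
t(2,10) = 2.24 - 1.300·0.235294 = 1.934
Σt over all 11·11 pixels = 164721/850 ≈ 193.7894118
V = pitch²·Σt = 0.9²·164721/850 = 156.969

t(2,10)=1.934 V=156.969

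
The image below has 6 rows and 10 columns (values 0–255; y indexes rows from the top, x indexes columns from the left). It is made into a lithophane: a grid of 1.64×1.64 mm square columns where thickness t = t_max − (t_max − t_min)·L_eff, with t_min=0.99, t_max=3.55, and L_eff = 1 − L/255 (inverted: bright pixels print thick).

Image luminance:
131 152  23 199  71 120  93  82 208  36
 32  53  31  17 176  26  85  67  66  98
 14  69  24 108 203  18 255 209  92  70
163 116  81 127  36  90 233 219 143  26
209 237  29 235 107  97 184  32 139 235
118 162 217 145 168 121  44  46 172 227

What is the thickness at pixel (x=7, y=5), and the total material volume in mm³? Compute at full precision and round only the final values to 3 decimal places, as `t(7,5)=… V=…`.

t(7,5)=1.452 V=348.395

span = t_max - t_min = 3.55 - 0.99 = 2.560
L(7,5) = 46, L_eff = 1 - 46/255 = 0.819608 (inverted)
t(7,5) = 3.55 - 2.560·0.819608 = 1.452
Σt over all 6·10 pixels = 825779/6375 ≈ 129.5339608
V = pitch²·Σt = 1.64²·825779/6375 = 348.395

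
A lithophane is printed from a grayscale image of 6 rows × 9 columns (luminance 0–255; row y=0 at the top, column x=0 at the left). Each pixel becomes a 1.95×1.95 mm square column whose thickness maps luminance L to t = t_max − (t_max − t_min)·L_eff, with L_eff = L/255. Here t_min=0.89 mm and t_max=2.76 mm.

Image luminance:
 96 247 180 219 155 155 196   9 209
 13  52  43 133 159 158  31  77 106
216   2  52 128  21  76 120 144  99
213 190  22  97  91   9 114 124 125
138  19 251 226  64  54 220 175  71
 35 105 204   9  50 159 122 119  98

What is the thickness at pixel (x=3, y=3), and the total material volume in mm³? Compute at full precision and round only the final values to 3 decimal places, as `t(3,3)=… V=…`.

t(3,3)=2.049 V=393.838

span = t_max - t_min = 2.76 - 0.89 = 1.870
L(3,3) = 97, L_eff = 97/255 = 0.380392
t(3,3) = 2.76 - 1.870·0.380392 = 2.049
Σt over all 6·9 pixels = 7768/75 ≈ 103.5733333
V = pitch²·Σt = 1.95²·7768/75 = 393.838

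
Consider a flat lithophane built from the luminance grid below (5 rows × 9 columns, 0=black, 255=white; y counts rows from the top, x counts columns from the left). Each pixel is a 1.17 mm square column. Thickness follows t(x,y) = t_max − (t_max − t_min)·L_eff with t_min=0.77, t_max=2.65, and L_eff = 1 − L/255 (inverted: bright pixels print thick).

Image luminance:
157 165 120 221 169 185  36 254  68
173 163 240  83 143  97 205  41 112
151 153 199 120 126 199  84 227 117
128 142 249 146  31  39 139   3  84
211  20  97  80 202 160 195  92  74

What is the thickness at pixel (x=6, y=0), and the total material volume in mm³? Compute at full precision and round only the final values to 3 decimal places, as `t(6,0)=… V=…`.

span = t_max - t_min = 2.65 - 0.77 = 1.880
L(6,0) = 36, L_eff = 1 - 36/255 = 0.858824 (inverted)
t(6,0) = 2.65 - 1.880·0.858824 = 1.035
Σt over all 5·9 pixels = 16243/204 ≈ 79.6225490
V = pitch²·Σt = 1.17²·16243/204 = 108.995

t(6,0)=1.035 V=108.995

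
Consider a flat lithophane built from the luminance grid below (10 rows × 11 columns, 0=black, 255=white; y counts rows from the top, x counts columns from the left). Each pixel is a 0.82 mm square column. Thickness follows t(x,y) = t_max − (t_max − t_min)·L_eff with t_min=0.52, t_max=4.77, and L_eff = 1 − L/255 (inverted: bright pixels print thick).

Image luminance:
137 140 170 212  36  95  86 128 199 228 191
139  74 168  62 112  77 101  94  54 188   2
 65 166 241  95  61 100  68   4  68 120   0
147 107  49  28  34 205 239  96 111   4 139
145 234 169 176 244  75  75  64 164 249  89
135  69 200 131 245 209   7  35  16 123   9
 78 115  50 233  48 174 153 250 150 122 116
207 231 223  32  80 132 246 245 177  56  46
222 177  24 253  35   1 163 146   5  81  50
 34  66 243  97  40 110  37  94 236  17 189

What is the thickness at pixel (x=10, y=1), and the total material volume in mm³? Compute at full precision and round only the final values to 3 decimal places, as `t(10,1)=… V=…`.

span = t_max - t_min = 4.77 - 0.52 = 4.250
L(10,1) = 2, L_eff = 1 - 2/255 = 0.992157 (inverted)
t(10,1) = 4.77 - 4.250·0.992157 = 0.553
Σt over all 10·11 pixels = 16619/60 ≈ 276.9833333
V = pitch²·Σt = 0.82²·16619/60 = 186.244

t(10,1)=0.553 V=186.244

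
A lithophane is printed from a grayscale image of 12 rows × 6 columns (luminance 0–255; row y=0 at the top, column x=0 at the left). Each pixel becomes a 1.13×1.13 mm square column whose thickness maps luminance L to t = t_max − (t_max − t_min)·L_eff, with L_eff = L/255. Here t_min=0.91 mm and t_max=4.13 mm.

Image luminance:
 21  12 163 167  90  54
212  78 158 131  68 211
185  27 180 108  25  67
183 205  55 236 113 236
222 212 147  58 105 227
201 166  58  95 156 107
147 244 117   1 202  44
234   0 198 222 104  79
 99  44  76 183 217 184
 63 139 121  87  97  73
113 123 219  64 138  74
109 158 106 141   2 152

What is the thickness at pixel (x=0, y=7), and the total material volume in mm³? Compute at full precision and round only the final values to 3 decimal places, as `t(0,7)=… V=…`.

t(0,7)=1.175 V=232.761

span = t_max - t_min = 4.13 - 0.91 = 3.220
L(0,7) = 234, L_eff = 234/255 = 0.917647
t(0,7) = 4.13 - 3.220·0.917647 = 1.175
Σt over all 12·6 pixels = 2324147/12750 ≈ 182.2860392
V = pitch²·Σt = 1.13²·2324147/12750 = 232.761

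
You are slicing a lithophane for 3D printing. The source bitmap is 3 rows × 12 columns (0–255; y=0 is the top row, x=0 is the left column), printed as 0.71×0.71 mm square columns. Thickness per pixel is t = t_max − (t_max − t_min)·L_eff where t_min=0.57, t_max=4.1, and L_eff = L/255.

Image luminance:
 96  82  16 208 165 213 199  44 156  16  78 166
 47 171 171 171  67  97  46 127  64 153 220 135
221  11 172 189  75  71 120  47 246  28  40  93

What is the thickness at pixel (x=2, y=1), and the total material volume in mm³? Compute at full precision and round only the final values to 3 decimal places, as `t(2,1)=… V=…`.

t(2,1)=1.733 V=44.950

span = t_max - t_min = 4.1 - 0.57 = 3.530
L(2,1) = 171, L_eff = 171/255 = 0.670588
t(2,1) = 4.1 - 3.530·0.670588 = 1.733
Σt over all 3·12 pixels = 757929/8500 ≈ 89.1681176
V = pitch²·Σt = 0.71²·757929/8500 = 44.950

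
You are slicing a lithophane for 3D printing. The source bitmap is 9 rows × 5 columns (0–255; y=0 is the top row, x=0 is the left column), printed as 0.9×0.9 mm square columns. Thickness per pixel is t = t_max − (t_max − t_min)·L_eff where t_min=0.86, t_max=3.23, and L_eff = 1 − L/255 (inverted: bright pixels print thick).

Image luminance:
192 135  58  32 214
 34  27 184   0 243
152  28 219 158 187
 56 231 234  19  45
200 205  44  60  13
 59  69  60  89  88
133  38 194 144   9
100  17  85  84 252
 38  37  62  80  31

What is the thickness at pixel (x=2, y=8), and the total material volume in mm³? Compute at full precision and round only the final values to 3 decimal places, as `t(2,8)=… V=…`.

t(2,8)=1.436 V=66.270

span = t_max - t_min = 3.23 - 0.86 = 2.370
L(2,8) = 62, L_eff = 1 - 62/255 = 0.756863 (inverted)
t(2,8) = 3.23 - 2.370·0.756863 = 1.436
Σt over all 9·5 pixels = 695431/8500 ≈ 81.8154118
V = pitch²·Σt = 0.9²·695431/8500 = 66.270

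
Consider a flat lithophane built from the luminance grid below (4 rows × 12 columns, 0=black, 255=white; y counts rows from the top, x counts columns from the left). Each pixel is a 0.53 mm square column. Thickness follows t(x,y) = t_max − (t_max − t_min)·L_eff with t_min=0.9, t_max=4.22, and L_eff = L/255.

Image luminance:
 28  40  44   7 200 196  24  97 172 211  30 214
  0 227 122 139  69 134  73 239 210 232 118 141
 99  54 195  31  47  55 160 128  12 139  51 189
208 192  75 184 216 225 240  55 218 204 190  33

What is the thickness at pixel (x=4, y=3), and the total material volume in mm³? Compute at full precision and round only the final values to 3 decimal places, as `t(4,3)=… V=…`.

t(4,3)=1.408 V=34.345

span = t_max - t_min = 4.22 - 0.9 = 3.320
L(4,3) = 216, L_eff = 216/255 = 0.847059
t(4,3) = 4.22 - 3.320·0.847059 = 1.408
Σt over all 4·12 pixels = 779459/6375 ≈ 122.2680784
V = pitch²·Σt = 0.53²·779459/6375 = 34.345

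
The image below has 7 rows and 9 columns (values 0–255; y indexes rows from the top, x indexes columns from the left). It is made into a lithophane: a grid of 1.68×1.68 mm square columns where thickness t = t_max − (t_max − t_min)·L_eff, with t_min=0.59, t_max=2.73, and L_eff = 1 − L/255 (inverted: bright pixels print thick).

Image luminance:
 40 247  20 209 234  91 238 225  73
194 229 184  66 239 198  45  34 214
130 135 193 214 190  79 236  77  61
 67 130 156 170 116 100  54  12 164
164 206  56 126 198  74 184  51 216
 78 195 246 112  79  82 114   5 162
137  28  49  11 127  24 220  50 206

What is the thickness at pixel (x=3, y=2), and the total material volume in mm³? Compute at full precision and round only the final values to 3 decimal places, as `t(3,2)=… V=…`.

t(3,2)=2.386 V=300.650

span = t_max - t_min = 2.73 - 0.59 = 2.140
L(3,2) = 214, L_eff = 1 - 214/255 = 0.160784 (inverted)
t(3,2) = 2.73 - 2.140·0.160784 = 2.386
Σt over all 7·9 pixels = 2716331/25500 ≈ 106.5227843
V = pitch²·Σt = 1.68²·2716331/25500 = 300.650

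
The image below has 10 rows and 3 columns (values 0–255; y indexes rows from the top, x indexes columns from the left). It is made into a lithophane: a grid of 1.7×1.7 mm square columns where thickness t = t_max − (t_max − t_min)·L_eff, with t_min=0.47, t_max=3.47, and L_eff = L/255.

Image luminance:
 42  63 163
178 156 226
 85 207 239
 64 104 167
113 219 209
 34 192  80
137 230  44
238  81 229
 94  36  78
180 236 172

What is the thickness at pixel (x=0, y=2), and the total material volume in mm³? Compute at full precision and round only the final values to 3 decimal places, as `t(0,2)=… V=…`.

span = t_max - t_min = 3.47 - 0.47 = 3.000
L(0,2) = 85, L_eff = 85/255 = 0.333333
t(0,2) = 3.47 - 3.000·0.333333 = 2.470
Σt over all 10·3 pixels = 1821/34 ≈ 53.5588235
V = pitch²·Σt = 1.7²·1821/34 = 154.785

t(0,2)=2.470 V=154.785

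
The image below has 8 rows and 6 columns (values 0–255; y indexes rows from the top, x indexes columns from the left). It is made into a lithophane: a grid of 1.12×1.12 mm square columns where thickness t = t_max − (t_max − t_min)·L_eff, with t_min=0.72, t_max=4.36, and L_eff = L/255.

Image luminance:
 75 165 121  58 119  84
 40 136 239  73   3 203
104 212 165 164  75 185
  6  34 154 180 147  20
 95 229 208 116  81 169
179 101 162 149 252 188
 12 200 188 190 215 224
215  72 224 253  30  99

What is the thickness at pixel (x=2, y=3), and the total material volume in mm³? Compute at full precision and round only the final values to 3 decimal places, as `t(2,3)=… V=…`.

span = t_max - t_min = 4.36 - 0.72 = 3.640
L(2,3) = 154, L_eff = 154/255 = 0.603922
t(2,3) = 4.36 - 3.640·0.603922 = 2.162
Σt over all 8·6 pixels = 43081/375 ≈ 114.8826667
V = pitch²·Σt = 1.12²·43081/375 = 144.109

t(2,3)=2.162 V=144.109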